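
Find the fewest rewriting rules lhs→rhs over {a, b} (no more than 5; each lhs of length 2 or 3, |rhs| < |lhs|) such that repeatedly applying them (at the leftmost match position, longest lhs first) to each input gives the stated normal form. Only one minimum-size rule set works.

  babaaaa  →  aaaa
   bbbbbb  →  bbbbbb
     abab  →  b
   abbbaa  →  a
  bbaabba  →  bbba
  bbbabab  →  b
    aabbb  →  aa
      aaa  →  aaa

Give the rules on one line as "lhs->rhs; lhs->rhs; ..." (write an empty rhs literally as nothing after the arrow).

ab->a; aba->; baa->; bab->

  | babaaaa => aaaa
  | bbbbbb
  | abab => b
  | abbbaa => abbaa => abaa => a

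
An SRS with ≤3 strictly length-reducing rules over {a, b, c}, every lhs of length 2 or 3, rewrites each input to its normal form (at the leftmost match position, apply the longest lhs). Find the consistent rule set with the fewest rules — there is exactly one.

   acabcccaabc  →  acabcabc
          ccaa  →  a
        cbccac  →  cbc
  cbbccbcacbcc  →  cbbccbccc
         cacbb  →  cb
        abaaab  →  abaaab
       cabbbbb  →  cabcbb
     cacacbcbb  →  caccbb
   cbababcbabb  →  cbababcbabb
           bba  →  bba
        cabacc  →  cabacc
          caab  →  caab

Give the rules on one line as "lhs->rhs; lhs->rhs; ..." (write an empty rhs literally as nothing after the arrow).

acb->; bbb->bc; cca->

  | acabcccaabc => acabcabc
  | ccaa => a
  | cbccac => cbc
  | cbbccbcacbcc => cbbccbccc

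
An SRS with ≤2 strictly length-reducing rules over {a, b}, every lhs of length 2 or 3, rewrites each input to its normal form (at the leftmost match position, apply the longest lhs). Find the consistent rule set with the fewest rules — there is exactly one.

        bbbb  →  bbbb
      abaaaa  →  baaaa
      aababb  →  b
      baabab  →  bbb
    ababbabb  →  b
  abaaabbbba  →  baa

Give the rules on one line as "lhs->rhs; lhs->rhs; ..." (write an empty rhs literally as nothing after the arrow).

  | bbbb
  | abaaaa => baaaa
  | aababb => ababb => babb => b
  | baabab => babab => bbab => bbb

ab->b; abb->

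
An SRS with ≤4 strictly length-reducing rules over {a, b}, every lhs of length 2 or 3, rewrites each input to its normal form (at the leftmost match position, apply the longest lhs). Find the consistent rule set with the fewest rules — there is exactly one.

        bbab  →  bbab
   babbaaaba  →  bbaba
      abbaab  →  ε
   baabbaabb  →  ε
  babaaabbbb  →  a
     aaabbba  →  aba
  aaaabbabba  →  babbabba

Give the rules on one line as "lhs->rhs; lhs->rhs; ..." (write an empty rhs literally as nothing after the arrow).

  | bbab
  | babbaaaba => babbbaba => baaaba => bbaba
  | abbaab => abbbb => aab => ε
  | baabbaabb => bbbbaabb => abaabb => abbbb => aab => ε

aaa->b; aab->; baa->bb; bbb->a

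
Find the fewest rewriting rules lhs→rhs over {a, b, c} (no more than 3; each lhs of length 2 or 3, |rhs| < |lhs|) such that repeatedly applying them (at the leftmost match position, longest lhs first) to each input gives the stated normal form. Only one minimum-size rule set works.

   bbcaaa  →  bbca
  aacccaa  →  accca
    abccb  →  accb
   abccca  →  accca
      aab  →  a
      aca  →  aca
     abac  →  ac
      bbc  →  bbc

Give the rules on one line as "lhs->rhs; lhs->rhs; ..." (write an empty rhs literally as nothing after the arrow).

aa->a; ab->a

  | bbcaaa => bbcaa => bbca
  | aacccaa => acccaa => accca
  | abccb => accb
  | abccca => accca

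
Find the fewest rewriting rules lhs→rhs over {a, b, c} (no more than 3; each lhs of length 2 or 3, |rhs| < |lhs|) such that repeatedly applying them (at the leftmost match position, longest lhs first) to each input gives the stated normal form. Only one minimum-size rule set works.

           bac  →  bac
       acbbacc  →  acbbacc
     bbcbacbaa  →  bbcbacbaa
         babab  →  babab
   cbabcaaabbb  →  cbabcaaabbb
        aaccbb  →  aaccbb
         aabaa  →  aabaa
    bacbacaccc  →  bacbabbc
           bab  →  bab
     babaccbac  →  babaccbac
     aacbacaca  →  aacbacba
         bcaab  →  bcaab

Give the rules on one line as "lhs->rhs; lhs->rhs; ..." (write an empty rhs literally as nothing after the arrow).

  | bac
  | acbbacc
  | bbcbacbaa
  | babab

cac->cb; cbc->bb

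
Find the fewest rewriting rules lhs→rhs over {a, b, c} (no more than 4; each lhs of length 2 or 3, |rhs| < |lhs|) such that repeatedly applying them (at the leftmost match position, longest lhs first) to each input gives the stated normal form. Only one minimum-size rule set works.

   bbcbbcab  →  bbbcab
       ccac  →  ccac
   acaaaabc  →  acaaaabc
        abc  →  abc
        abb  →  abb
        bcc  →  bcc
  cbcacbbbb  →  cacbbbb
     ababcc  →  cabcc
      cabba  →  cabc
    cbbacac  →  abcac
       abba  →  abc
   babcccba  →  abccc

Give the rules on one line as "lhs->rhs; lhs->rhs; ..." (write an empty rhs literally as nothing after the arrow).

aba->ca; ba->c; bcb->b; cbc->ab

  | bbcbbcab => bbbcab
  | ccac
  | acaaaabc
  | abc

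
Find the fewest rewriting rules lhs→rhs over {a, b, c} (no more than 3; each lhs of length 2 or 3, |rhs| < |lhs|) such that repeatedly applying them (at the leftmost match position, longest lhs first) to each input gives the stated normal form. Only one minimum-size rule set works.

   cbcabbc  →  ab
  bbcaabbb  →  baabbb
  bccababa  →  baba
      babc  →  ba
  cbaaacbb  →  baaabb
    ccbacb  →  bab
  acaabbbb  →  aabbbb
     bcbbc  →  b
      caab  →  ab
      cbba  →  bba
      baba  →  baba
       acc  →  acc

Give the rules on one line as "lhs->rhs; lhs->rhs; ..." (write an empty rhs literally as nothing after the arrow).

bc->; ca->; cb->b

  | cbcabbc => bcabbc => abbc => ab
  | bbcaabbb => baabbb
  | bccababa => cababa => baba
  | babc => ba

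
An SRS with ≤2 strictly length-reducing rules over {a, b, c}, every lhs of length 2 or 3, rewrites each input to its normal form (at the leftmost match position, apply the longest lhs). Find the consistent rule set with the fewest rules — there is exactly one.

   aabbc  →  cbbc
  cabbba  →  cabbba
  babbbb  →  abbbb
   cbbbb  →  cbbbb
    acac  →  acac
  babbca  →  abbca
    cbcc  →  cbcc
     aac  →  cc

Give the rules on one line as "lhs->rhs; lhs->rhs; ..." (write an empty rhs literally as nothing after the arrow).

  | aabbc => cbbc
  | cabbba
  | babbbb => abbbb
  | cbbbb

aa->c; bab->ab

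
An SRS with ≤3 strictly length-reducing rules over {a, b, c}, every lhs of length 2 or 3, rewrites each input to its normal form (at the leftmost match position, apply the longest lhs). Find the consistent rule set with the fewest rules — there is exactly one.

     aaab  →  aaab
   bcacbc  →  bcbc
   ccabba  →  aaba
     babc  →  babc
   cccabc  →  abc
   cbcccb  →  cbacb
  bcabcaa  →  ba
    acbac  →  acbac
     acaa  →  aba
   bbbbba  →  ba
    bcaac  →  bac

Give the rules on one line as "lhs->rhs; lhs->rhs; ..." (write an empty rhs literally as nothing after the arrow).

  | aaab
  | bcacbc => bbcbc => bcbc
  | ccabba => aabba => aaba
  | babc

bb->b; ca->b; cc->a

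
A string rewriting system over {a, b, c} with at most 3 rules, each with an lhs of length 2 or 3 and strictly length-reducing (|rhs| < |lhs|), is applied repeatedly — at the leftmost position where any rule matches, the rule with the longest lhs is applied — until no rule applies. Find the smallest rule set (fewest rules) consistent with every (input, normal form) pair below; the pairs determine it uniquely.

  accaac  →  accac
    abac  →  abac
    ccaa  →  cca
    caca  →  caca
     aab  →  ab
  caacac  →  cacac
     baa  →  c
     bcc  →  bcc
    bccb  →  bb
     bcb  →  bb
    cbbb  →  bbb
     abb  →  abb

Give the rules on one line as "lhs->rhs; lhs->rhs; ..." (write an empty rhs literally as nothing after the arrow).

  | accaac => accac
  | abac
  | ccaa => cca
  | caca

aa->a; baa->c; cb->b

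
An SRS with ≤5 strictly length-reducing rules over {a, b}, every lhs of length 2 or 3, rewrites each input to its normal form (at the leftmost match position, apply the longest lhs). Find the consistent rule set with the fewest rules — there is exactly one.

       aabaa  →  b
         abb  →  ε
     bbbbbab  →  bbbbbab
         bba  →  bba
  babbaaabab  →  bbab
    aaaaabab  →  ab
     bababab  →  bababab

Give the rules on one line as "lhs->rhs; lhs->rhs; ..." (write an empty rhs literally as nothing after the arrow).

aa->b; aaa->; aab->; abb->

  | aabaa => aa => b
  | abb => ε
  | bbbbbab
  | bba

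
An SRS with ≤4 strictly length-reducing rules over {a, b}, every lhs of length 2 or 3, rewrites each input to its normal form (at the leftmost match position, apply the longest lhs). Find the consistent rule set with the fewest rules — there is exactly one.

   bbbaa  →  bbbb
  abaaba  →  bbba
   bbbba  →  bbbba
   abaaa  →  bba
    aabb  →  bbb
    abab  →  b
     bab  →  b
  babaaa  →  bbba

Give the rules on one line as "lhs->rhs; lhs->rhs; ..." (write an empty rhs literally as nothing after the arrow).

  | bbbaa => bbbb
  | abaaba => baaba => bbba
  | bbbba
  | abaaa => baaa => bba

aa->b; ab->; aba->ba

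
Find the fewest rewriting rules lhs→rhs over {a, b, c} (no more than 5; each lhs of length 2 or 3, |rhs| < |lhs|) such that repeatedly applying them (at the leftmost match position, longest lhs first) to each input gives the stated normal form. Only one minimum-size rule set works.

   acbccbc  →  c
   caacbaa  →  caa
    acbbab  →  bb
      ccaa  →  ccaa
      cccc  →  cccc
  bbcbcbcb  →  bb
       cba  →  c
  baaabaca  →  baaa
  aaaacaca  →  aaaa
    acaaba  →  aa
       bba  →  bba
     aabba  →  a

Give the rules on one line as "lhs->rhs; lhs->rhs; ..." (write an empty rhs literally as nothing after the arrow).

ab->; ac->; bc->; cba->c

  | acbccbc => bccbc => cbc => c
  | caacbaa => cabaa => caa
  | acbbab => bbab => bb
  | ccaa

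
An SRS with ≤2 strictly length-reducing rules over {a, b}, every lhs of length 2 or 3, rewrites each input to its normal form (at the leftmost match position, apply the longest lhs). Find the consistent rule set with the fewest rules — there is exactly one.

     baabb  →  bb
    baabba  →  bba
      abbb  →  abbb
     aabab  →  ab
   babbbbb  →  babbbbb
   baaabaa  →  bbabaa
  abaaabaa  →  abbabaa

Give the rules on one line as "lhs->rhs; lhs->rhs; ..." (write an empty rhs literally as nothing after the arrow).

aaa->ba; aab->

  | baabb => bb
  | baabba => bba
  | abbb
  | aabab => ab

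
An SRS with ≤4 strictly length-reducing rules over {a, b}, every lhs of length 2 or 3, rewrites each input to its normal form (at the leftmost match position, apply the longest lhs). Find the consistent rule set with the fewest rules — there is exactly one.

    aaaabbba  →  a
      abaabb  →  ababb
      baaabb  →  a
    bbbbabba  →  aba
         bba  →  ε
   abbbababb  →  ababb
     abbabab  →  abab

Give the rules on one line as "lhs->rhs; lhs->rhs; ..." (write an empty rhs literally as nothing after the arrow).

  | aaaabbba => abbba => aaaa => a
  | abaabb => ababb
  | baaabb => bbb => aa => a
  | bbbbabba => aababba => ababba => aba

aa->a; aaa->; bba->; bbb->aa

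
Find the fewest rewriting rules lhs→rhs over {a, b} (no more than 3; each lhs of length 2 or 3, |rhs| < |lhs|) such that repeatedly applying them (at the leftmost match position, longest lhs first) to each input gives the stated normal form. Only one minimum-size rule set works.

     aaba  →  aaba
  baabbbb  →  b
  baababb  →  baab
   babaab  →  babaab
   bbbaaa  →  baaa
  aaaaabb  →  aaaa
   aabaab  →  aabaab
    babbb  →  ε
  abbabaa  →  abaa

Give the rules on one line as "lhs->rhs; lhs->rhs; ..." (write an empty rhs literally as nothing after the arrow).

  | aaba
  | baabbbb => babb => b
  | baababb => baab
  | babaab

abb->; bb->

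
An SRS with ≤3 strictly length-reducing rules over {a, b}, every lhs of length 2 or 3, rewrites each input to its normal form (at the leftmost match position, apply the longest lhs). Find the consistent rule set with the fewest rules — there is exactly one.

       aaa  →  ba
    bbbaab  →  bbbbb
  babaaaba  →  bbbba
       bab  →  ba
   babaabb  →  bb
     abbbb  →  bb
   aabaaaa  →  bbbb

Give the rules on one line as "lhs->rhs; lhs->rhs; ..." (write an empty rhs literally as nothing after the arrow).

aa->b; ab->a; abb->

  | aaa => ba
  | bbbaab => bbbbb
  | babaaaba => baaaaba => bbaaba => bbbba
  | bab => ba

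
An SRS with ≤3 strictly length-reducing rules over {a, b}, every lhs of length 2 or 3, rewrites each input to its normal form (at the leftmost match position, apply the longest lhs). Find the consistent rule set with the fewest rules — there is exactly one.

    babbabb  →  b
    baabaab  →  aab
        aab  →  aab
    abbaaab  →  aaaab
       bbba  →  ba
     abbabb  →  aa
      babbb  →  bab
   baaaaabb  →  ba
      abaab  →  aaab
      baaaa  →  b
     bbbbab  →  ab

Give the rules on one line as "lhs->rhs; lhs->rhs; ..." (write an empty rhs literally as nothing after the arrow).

aba->aa; baa->b; bb->

  | babbabb => baabb => bbb => b
  | baabaab => bbaab => aab
  | aab
  | abbaaab => aaaab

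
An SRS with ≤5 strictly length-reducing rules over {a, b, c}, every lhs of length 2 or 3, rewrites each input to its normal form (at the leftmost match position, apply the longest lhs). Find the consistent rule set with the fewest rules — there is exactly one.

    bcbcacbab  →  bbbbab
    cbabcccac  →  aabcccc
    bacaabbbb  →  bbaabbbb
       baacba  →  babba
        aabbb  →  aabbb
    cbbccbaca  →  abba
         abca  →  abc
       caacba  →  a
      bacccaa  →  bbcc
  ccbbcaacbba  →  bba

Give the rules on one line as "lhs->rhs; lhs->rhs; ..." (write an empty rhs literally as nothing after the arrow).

ac->b; ca->c; cb->a; ccb->

  | bcbcacbab => bacacbab => bbacbab => bbbbab
  | cbabcccac => aabcccac => aabcccc
  | bacaabbbb => bbaabbbb
  | baacba => babba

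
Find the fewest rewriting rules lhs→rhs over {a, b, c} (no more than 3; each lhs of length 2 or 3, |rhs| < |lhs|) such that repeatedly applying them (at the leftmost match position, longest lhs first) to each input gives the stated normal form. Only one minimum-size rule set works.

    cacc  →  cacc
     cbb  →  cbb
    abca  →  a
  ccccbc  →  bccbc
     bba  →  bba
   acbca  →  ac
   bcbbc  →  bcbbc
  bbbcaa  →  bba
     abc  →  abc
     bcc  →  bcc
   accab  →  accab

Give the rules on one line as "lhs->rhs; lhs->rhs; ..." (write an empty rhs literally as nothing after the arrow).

  | cacc
  | cbb
  | abca => a
  | ccccbc => bccbc

bca->; ccc->bc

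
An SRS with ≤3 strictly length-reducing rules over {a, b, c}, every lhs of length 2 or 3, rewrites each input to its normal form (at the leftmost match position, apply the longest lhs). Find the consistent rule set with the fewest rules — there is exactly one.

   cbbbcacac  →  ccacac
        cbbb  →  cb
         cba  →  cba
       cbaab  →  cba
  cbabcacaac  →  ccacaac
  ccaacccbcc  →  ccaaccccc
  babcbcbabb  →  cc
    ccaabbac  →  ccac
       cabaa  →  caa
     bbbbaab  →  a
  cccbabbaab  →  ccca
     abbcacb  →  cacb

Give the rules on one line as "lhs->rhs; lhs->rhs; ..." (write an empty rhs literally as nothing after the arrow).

  | cbbbcacac => cbcacac => ccacac
  | cbbb => cb
  | cba
  | cbaab => cba

ab->; bb->; bc->c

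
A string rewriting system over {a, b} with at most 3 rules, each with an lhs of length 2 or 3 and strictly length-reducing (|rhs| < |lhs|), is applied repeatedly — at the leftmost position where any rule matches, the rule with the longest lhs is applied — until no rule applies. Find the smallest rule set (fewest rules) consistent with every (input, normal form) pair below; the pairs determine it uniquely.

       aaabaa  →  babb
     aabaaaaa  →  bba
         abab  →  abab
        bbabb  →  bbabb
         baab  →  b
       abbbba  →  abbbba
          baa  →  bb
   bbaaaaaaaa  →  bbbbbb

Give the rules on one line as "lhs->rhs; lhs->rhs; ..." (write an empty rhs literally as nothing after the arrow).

aa->b; aab->

  | aaabaa => babaa => babb
  | aabaaaaa => aaaaa => baaa => bba
  | abab
  | bbabb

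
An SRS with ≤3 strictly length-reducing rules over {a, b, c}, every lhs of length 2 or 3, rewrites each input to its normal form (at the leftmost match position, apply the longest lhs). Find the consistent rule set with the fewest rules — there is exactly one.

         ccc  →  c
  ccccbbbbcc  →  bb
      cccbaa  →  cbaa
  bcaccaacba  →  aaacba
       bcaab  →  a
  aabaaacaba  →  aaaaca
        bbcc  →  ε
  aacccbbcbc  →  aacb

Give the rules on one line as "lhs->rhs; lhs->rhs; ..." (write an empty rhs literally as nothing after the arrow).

ab->; bc->; cc->

  | ccc => c
  | ccccbbbbcc => ccbbbbcc => bbbbcc => bbbc => bb
  | cccbaa => cbaa
  | bcaccaacba => accaacba => aaacba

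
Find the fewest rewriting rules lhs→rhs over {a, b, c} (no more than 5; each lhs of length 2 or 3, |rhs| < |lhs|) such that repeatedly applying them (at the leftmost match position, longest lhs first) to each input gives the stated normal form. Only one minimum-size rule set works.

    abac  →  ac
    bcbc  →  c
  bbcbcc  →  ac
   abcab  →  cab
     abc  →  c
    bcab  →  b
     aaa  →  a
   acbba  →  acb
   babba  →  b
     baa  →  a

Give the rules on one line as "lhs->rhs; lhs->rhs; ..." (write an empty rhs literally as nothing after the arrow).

  | abac => ac
  | bcbc => abc => c
  | bbcbcc => babcc => bcc => ac
  | abcab => cab

aa->; abc->c; ba->; bc->a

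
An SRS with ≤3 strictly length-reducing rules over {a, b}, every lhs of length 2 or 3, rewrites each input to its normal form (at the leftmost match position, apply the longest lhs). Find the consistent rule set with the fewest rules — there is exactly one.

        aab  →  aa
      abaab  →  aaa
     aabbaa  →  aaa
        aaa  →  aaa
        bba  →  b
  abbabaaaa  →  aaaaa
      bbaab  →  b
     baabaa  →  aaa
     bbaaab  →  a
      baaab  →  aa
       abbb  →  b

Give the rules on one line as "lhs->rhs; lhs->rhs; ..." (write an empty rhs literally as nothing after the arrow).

ab->a; abb->; ba->

  | aab => aa
  | abaab => aaab => aaa
  | aabbaa => aaa
  | aaa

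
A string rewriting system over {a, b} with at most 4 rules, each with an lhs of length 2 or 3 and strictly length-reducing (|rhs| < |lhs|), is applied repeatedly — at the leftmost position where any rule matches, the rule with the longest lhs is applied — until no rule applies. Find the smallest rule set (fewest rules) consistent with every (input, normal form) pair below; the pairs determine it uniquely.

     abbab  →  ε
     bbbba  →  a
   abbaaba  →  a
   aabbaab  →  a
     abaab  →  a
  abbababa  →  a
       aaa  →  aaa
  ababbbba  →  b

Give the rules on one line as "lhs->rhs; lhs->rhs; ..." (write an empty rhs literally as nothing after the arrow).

  | abbab => bab => bb => ε
  | bbbba => bba => a
  | abbaaba => baaba => baba => bba => a
  | aabbaab => abaab => aab => a

ab->; ba->b; bb->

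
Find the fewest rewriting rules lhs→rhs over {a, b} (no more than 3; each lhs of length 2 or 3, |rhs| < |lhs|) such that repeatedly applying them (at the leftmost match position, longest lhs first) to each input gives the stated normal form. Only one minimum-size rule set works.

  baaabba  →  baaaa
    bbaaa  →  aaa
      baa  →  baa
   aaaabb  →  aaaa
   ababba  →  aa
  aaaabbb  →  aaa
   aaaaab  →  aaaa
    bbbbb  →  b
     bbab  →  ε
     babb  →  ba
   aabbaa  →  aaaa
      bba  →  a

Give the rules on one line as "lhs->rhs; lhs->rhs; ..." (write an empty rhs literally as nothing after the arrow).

ab->; abb->a; bb->

  | baaabba => baaaa
  | bbaaa => aaa
  | baa
  | aaaabb => aaaa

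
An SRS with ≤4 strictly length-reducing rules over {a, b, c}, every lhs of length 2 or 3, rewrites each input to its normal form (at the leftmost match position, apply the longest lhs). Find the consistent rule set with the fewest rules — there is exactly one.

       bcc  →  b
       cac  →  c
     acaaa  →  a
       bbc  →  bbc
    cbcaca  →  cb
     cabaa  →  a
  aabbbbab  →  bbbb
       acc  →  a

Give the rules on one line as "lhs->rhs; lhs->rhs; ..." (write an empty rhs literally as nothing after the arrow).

  | bcc => b
  | cac => c
  | acaaa => aaa => a
  | bbc

aa->; ba->; ca->; cc->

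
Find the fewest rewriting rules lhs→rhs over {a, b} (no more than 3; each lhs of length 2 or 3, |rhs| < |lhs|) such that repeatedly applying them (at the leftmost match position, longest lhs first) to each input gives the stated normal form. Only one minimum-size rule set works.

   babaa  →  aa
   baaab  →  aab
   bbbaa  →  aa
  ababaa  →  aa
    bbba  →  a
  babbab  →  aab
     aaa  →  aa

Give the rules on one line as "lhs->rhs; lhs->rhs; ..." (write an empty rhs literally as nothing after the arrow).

  | babaa => abaa => aaa => aa
  | baaab => aaab => aab
  | bbbaa => bbaa => baa => aa
  | ababaa => aabaa => aaaa => aaa => aa

aaa->aa; ba->a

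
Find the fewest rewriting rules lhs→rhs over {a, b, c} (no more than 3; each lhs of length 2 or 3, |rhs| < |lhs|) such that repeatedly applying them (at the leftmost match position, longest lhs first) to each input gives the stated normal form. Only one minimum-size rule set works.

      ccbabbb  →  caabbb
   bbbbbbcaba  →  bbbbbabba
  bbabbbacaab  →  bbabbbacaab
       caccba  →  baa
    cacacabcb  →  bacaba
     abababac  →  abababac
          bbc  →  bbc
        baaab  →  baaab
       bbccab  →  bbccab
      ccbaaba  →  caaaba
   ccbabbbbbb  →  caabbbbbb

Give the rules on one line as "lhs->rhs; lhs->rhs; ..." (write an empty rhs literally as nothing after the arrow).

bca->ab; cac->b; cb->a

  | ccbabbb => caabbb
  | bbbbbbcaba => bbbbbabba
  | bbabbbacaab
  | caccba => bcba => baa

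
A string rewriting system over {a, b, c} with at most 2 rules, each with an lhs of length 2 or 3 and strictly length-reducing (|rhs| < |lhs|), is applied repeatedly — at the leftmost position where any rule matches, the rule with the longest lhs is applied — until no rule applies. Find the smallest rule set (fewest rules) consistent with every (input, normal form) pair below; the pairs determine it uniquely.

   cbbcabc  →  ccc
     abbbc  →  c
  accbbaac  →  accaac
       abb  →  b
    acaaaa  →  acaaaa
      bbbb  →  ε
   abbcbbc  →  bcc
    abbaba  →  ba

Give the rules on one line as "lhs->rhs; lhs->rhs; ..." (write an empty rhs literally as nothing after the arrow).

ab->; bb->

  | cbbcabc => ccabc => ccc
  | abbbc => bbc => c
  | accbbaac => accaac
  | abb => b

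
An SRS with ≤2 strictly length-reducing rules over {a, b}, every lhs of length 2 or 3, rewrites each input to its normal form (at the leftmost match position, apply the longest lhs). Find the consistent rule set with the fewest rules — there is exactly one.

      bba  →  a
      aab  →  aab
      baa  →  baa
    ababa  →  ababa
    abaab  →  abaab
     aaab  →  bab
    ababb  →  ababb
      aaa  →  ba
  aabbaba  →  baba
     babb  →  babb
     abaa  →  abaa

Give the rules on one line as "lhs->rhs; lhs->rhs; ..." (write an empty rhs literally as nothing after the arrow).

aaa->ba; bba->a

  | bba => a
  | aab
  | baa
  | ababa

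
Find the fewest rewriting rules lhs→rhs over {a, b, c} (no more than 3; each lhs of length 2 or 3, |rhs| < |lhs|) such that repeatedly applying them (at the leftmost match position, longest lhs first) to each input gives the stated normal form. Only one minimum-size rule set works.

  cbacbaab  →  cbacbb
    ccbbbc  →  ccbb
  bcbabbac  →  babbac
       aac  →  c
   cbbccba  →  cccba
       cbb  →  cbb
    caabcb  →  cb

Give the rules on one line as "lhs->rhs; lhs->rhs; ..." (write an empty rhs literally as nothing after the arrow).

  | cbacbaab => cbacbb
  | ccbbbc => ccbb
  | bcbabbac => babbac
  | aac => c

aa->; bc->; bcc->cc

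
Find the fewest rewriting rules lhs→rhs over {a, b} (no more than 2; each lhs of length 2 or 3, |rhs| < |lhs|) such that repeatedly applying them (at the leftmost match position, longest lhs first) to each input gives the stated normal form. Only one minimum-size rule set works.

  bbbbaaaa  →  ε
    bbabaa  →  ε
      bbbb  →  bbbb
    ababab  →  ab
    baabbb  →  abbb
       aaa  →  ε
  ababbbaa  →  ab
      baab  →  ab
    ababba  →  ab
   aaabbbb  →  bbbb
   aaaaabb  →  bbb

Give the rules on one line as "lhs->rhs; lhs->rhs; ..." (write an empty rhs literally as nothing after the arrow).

  | bbbbaaaa => bbbaaa => bbaa => ba => ε
  | bbabaa => bbaa => ba => ε
  | bbbb
  | ababab => abab => ab

aa->b; ba->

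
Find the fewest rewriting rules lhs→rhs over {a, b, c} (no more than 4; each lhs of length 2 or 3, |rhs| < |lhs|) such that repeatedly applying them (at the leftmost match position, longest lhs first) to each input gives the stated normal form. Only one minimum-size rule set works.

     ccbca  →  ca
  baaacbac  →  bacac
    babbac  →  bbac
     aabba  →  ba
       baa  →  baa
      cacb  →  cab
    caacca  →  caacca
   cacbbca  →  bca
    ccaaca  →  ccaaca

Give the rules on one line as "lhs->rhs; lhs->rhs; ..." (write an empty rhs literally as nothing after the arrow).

aab->c; abb->b; cb->b; ccb->

  | ccbca => ca
  | baaacbac => baaabac => bacac
  | babbac => bbac
  | aabba => cba => ba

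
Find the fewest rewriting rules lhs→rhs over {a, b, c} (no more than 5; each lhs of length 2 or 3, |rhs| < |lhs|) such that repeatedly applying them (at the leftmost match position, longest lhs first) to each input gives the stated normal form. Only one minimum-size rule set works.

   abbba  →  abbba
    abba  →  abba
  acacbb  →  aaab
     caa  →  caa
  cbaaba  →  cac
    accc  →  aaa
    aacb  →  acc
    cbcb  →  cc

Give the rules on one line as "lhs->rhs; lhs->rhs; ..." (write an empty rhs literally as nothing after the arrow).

  | abbba
  | abba
  | acacbb => acccb => aaab
  | caa

aba->c; acb->cc; cb->c; ccc->aa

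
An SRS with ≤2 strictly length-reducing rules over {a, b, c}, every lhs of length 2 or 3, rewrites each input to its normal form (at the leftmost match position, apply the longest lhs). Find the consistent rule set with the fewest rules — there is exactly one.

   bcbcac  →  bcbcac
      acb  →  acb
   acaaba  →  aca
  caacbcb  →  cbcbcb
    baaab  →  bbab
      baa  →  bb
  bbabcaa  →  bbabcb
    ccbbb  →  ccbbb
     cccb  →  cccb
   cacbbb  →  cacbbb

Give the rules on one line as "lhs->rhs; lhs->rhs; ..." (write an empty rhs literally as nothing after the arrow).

  | bcbcac
  | acb
  | acaaba => aca
  | caacbcb => cbcbcb

aa->b; aab->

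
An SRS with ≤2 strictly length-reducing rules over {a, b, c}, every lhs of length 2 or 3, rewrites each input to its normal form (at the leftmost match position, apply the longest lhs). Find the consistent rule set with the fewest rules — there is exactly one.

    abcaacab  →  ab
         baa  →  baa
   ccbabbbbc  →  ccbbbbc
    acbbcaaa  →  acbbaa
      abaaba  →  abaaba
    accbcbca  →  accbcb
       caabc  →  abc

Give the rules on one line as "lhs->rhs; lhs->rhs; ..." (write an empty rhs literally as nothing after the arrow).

  | abcaacab => abacab => abab => ab
  | baa
  | ccbabbbbc => ccbbbbc
  | acbbcaaa => acbbaa

bab->b; ca->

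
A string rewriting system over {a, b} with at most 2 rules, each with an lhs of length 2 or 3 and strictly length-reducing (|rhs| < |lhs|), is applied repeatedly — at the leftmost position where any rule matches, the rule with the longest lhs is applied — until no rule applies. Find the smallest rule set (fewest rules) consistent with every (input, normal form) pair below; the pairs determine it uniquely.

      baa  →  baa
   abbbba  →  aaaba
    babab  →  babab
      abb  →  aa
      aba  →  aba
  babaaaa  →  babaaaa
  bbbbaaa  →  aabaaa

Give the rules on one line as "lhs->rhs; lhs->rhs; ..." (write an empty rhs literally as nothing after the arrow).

  | baa
  | abbbba => aaaba
  | babab
  | abb => aa

bb->a; bbb->aa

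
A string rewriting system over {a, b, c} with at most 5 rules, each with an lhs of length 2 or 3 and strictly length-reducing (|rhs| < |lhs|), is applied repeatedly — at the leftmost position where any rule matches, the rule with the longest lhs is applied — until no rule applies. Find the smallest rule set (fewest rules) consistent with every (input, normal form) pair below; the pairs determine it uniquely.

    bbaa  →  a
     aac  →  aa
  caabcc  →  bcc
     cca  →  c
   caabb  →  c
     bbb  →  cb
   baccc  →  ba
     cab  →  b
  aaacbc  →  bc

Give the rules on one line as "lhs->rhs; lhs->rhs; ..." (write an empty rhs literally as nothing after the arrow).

ab->b; ac->a; bb->c; ca->

  | bbaa => caa => a
  | aac => aa
  | caabcc => abcc => bcc
  | cca => c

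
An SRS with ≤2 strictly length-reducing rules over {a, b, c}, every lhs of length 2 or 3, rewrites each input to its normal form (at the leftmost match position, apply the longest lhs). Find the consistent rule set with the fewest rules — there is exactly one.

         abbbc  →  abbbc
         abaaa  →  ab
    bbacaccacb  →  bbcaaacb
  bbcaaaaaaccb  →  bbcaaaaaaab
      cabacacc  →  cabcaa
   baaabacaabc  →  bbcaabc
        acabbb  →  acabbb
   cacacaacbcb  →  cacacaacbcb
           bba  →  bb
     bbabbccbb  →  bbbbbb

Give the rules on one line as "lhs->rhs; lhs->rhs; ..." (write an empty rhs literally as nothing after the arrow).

ba->b; cc->a

  | abbbc
  | abaaa => abaa => aba => ab
  | bbacaccacb => bbcaccacb => bbcaaacb
  | bbcaaaaaaccb => bbcaaaaaaab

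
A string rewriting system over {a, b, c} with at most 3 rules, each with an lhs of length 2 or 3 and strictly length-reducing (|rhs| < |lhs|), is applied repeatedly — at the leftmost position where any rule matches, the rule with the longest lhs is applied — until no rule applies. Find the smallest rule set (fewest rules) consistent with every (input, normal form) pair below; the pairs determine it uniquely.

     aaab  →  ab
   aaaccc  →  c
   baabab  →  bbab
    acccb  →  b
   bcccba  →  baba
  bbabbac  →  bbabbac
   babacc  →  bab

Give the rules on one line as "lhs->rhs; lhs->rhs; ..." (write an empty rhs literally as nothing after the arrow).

aa->; cb->b; cc->a

  | aaab => ab
  | aaaccc => accc => aac => c
  | baabab => bbab
  | acccb => aacb => cb => b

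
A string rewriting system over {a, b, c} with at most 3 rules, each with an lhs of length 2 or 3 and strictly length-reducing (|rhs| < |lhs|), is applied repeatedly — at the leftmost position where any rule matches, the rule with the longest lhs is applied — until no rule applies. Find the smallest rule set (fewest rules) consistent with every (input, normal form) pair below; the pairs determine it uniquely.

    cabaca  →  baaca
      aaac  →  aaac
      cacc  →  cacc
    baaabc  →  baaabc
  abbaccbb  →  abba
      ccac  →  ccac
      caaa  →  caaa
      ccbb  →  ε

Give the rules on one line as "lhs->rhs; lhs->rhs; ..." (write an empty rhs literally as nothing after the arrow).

  | cabaca => baaca
  | aaac
  | cacc
  | baaabc

cab->ba; cb->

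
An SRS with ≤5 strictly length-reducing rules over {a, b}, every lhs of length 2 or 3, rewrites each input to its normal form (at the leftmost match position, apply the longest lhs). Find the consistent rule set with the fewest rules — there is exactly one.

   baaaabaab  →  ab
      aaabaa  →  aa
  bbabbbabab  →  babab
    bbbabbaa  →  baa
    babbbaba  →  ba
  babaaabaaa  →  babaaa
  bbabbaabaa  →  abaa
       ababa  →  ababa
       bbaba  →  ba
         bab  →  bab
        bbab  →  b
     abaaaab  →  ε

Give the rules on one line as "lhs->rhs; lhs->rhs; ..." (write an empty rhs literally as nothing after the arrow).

aab->bb; abb->; bb->; bba->

  | baaaabaab => baabbaab => bbbbaab => bbaab => ab
  | aaabaa => abbaa => aa
  | bbabbbabab => bbbabab => babab
  | bbbabbaa => babbaa => baa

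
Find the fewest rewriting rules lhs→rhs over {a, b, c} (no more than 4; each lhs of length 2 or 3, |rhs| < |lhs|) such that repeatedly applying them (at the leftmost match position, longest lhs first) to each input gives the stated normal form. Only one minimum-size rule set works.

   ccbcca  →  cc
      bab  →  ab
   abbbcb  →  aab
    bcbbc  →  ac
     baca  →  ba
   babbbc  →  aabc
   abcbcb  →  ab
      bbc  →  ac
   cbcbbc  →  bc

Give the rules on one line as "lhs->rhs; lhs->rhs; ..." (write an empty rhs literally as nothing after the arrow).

  | ccbcca => ccca => cc
  | bab => ab
  | abbbcb => aabcb => aab
  | bcbbc => bbc => ac

bab->ab; bb->a; ca->; cb->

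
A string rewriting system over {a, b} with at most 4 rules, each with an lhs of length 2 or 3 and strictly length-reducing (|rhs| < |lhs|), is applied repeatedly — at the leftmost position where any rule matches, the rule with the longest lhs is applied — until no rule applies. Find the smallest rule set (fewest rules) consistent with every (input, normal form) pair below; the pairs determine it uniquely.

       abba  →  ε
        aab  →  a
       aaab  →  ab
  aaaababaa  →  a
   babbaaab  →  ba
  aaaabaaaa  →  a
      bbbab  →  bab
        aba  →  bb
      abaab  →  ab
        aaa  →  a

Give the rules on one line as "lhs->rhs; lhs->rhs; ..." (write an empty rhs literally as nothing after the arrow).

  | abba => aa => ε
  | aab => a
  | aaab => ab
  | aaaababaa => aababaa => aabaa => aaa => a

aa->; aab->a; aba->bb; bba->a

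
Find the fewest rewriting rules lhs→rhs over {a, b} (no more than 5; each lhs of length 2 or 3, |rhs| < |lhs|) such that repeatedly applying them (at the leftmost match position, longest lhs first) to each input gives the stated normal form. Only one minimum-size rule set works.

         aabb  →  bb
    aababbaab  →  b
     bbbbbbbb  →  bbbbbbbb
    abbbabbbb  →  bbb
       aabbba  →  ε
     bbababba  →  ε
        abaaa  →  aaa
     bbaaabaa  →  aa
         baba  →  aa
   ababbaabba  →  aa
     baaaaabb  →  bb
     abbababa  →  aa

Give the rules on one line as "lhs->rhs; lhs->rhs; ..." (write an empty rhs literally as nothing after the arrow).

aab->b; ba->; bab->a; bba->a

  | aabb => bb
  | aababbaab => babbaab => abaab => aab => b
  | bbbbbbbb
  | abbbabbbb => ababbbb => aabbb => bbb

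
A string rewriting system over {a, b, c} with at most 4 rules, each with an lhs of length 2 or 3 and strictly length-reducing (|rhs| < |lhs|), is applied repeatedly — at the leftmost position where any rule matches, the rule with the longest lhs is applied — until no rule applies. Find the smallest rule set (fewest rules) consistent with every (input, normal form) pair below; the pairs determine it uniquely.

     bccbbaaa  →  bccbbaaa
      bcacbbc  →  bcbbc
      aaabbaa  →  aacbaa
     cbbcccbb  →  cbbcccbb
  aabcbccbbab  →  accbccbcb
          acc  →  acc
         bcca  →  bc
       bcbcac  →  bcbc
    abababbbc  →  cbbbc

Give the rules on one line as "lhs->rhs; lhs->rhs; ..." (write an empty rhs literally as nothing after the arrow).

  | bccbbaaa
  | bcacbbc => bcbbc
  | aaabbaa => aacbaa
  | cbbcccbb

ab->c; bab->cb; ca->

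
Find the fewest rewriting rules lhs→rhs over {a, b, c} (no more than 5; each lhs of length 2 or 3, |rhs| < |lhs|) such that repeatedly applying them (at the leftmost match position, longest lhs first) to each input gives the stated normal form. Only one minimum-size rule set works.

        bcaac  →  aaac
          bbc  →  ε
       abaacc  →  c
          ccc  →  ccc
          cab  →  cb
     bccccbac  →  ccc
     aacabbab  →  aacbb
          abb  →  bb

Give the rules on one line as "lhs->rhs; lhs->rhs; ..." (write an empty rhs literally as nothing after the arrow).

ab->b; acc->c; ba->; bc->a

  | bcaac => aaac
  | bbc => ba => ε
  | abaacc => baacc => acc => c
  | ccc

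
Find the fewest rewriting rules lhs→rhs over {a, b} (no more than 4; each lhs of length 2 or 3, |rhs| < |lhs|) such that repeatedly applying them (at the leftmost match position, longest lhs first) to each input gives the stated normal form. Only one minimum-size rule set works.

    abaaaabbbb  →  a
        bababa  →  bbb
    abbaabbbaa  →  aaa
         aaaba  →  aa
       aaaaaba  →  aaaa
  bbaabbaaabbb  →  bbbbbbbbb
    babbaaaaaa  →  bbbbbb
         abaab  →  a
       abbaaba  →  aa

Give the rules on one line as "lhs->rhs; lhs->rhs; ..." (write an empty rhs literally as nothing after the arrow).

aab->; ab->a; ba->b; baa->bb

  | abaaaabbbb => aaaaabbbb => aaabbb => abb => ab => a
  | bababa => bbaba => bbba => bbb
  | abbaabbbaa => abaabbbaa => aaabbbaa => abbaa => abaa => aaa
  | aaaba => aa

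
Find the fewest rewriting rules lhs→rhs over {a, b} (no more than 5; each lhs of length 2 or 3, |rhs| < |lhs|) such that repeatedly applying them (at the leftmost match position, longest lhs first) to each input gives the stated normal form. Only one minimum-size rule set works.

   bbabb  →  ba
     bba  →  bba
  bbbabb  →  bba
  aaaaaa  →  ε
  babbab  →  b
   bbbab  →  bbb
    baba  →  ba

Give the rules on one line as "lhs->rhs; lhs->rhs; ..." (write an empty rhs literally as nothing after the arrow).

  | bbabb => bbaa => ba
  | bba
  | bbbabb => bbbaa => bba
  | aaaaaa => aaaa => aa => ε

aa->; ab->; abb->aa; baa->a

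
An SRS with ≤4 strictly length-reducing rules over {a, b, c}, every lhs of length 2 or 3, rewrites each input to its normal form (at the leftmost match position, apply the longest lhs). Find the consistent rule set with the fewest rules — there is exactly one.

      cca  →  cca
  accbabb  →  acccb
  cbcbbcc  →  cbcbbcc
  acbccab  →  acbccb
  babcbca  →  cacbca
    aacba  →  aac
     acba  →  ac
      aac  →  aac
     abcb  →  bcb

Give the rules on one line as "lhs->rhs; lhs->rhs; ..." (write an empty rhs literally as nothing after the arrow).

ab->b; ba->; bab->ca

  | cca
  | accbabb => acccab => acccb
  | cbcbbcc
  | acbccab => acbccb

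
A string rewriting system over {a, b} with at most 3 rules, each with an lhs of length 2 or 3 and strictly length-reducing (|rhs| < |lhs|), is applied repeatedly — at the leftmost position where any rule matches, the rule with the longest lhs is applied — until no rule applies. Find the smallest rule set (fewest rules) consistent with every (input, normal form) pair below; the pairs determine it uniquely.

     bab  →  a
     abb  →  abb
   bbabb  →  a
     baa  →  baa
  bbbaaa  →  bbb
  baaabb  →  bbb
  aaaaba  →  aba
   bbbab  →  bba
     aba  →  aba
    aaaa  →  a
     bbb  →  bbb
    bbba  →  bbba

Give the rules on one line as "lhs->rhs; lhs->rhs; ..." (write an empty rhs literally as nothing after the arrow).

  | bab => a
  | abb
  | bbabb => bab => a
  | baa

aaa->; bab->a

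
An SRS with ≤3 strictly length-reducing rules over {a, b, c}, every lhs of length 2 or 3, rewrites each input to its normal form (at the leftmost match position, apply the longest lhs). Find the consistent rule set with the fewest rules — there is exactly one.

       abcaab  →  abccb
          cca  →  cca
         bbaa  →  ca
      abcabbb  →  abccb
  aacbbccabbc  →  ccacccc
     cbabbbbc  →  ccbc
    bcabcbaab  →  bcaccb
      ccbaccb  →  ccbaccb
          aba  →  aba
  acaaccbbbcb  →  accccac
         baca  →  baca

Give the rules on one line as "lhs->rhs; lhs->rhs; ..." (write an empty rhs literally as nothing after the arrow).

  | abcaab => abccb
  | cca
  | bbaa => aaa => ca
  | abcabbb => abcaab => abccb

aa->c; bb->a; bcb->c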